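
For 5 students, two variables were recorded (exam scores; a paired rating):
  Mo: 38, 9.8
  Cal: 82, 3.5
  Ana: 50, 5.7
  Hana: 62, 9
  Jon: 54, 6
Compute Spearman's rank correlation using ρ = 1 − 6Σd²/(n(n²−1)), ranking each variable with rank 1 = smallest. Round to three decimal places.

-0.600

Ranks of variable 1: 1, 5, 2, 4, 3
Ranks of variable 2: 5, 1, 2, 4, 3
d = r₁ − r₂: -4, 4, 0, 0, 0
d²: 16, 16, 0, 0, 0; Σd² = 32
ρ = 1 − 6·32/(5·24) = 1 − 192/120 = -0.600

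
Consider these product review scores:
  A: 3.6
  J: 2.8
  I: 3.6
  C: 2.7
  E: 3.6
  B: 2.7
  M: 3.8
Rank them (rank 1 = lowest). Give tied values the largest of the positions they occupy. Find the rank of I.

Sorted (ascending): 2.7, 2.7, 2.8, 3.6, 3.6, 3.6, 3.8
The 2 values of 2.7 occupy positions 1–2 → each gets rank 2.
The 3 values of 3.6 occupy positions 4–6 → each gets rank 6.
I has value 3.6 → rank 6.

6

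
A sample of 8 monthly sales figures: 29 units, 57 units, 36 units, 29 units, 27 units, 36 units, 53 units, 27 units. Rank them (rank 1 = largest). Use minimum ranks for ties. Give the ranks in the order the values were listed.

Sorted (descending): 57, 53, 36, 36, 29, 29, 27, 27
The 2 values of 36 occupy positions 3–4 → each gets rank 3.
The 2 values of 29 occupy positions 5–6 → each gets rank 5.
The 2 values of 27 occupy positions 7–8 → each gets rank 7.

5, 1, 3, 5, 7, 3, 2, 7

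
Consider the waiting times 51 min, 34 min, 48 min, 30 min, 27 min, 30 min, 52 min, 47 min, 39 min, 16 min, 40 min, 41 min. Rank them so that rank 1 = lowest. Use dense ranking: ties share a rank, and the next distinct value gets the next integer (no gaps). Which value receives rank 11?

52

Sorted (ascending): 16, 27, 30, 30, 34, 39, 40, 41, 47, 48, 51, 52
The 2 values of 30 share dense rank 3.
Remaining distinct values take the next consecutive integers.
Rank 11 → value 52.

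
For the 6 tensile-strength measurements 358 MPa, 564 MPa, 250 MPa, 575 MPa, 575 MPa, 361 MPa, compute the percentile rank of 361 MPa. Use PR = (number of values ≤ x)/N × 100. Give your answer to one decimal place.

N = 6.
Strictly below 361: 2. Equal to 361: 1.
PR = 3/6 × 100 = 50.0

50.0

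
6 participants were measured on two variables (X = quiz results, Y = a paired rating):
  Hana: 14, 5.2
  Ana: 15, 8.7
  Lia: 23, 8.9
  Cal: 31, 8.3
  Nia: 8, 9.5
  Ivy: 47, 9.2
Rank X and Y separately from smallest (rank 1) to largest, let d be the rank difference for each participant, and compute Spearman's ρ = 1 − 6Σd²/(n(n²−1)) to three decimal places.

Ranks of variable 1: 2, 3, 4, 5, 1, 6
Ranks of variable 2: 1, 3, 4, 2, 6, 5
d = r₁ − r₂: 1, 0, 0, 3, -5, 1
d²: 1, 0, 0, 9, 25, 1; Σd² = 36
ρ = 1 − 6·36/(6·35) = 1 − 216/210 = -0.029

-0.029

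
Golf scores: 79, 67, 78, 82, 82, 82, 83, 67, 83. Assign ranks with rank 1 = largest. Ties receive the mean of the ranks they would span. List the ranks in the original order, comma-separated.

6, 8.5, 7, 4, 4, 4, 1.5, 8.5, 1.5

Sorted (descending): 83, 83, 82, 82, 82, 79, 78, 67, 67
The 2 values of 83 occupy positions 1–2 → average rank (1+2)/2 = 1.5.
The 3 values of 82 occupy positions 3–5 → average rank 4.
The 2 values of 67 occupy positions 8–9 → average rank (8+9)/2 = 8.5.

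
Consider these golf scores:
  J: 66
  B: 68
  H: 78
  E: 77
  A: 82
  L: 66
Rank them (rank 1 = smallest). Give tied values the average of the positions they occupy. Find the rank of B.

3

Sorted (ascending): 66, 66, 68, 77, 78, 82
The 2 values of 66 occupy positions 1–2 → average rank (1+2)/2 = 1.5.
B has value 68 → rank 3.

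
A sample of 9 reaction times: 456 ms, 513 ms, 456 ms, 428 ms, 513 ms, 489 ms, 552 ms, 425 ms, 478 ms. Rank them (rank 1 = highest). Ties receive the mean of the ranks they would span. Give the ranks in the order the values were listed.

6.5, 2.5, 6.5, 8, 2.5, 4, 1, 9, 5

Sorted (descending): 552, 513, 513, 489, 478, 456, 456, 428, 425
The 2 values of 513 occupy positions 2–3 → average rank (2+3)/2 = 2.5.
The 2 values of 456 occupy positions 6–7 → average rank (6+7)/2 = 6.5.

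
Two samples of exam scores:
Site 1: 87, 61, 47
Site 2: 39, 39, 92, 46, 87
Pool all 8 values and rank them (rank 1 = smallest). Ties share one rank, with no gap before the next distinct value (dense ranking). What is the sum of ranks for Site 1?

12

Sorted (ascending): 39, 39, 46, 47, 61, 87, 87, 92
The 2 values of 39 share dense rank 1.
The 2 values of 87 share dense rank 5.
Remaining distinct values take the next consecutive integers.
Site 1 values → pooled ranks: 87→5, 61→4, 47→3
Rank sum = 5 + 4 + 3 = 12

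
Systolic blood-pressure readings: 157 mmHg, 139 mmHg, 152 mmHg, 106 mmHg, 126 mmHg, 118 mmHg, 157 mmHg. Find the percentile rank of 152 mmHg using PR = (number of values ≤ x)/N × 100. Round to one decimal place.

71.4

N = 7.
Strictly below 152: 4. Equal to 152: 1.
PR = 5/7 × 100 = 71.4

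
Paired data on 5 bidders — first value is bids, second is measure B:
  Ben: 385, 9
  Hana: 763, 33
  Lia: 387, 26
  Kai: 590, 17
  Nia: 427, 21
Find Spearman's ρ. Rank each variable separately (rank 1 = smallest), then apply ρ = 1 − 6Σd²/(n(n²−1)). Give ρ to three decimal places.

0.600

Ranks of variable 1: 1, 5, 2, 4, 3
Ranks of variable 2: 1, 5, 4, 2, 3
d = r₁ − r₂: 0, 0, -2, 2, 0
d²: 0, 0, 4, 4, 0; Σd² = 8
ρ = 1 − 6·8/(5·24) = 1 − 48/120 = 0.600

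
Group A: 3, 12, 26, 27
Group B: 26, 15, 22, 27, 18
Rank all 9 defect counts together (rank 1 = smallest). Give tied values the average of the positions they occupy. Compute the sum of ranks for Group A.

18

Sorted (ascending): 3, 12, 15, 18, 22, 26, 26, 27, 27
The 2 values of 26 occupy positions 6–7 → average rank (6+7)/2 = 6.5.
The 2 values of 27 occupy positions 8–9 → average rank (8+9)/2 = 8.5.
Group A values → pooled ranks: 3→1, 12→2, 26→6.5, 27→8.5
Rank sum = 1 + 2 + 6.5 + 8.5 = 18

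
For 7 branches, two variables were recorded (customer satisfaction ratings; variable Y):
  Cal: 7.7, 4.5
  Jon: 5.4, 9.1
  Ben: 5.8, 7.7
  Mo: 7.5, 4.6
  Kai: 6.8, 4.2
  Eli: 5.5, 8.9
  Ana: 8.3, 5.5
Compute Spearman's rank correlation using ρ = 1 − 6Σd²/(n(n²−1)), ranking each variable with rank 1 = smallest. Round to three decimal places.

-0.679

Ranks of variable 1: 6, 1, 3, 5, 4, 2, 7
Ranks of variable 2: 2, 7, 5, 3, 1, 6, 4
d = r₁ − r₂: 4, -6, -2, 2, 3, -4, 3
d²: 16, 36, 4, 4, 9, 16, 9; Σd² = 94
ρ = 1 − 6·94/(7·48) = 1 − 564/336 = -0.679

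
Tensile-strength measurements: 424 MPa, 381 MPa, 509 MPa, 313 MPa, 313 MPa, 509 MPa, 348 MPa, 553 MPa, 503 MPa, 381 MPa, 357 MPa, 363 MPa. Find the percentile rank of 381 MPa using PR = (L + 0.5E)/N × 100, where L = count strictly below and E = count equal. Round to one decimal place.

50.0

N = 12.
Strictly below 381: 5. Equal to 381: 2.
PR = (5 + 0.5·2)/12 × 100 = 50.0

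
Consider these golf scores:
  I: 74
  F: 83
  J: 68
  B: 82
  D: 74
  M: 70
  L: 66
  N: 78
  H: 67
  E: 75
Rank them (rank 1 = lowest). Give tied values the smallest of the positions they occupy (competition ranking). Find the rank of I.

5

Sorted (ascending): 66, 67, 68, 70, 74, 74, 75, 78, 82, 83
The 2 values of 74 occupy positions 5–6 → each gets rank 5.
I has value 74 → rank 5.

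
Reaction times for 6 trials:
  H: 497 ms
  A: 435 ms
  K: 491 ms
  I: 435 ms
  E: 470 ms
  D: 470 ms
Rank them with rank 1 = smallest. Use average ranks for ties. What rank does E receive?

3.5

Sorted (ascending): 435, 435, 470, 470, 491, 497
The 2 values of 435 occupy positions 1–2 → average rank (1+2)/2 = 1.5.
The 2 values of 470 occupy positions 3–4 → average rank (3+4)/2 = 3.5.
E has value 470 ms → rank 3.5.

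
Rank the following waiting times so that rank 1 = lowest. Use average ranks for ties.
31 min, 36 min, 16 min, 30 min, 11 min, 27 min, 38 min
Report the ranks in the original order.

5, 6, 2, 4, 1, 3, 7

Sorted (ascending): 11, 16, 27, 30, 31, 36, 38
No ties — each value takes its position as its rank.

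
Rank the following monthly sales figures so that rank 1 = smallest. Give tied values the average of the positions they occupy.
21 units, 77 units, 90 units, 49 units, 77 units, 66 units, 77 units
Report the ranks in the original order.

Sorted (ascending): 21, 49, 66, 77, 77, 77, 90
The 3 values of 77 occupy positions 4–6 → average rank 5.

1, 5, 7, 2, 5, 3, 5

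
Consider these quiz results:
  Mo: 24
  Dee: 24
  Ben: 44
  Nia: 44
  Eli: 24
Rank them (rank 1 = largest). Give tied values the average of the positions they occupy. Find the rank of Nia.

Sorted (descending): 44, 44, 24, 24, 24
The 2 values of 44 occupy positions 1–2 → average rank (1+2)/2 = 1.5.
The 3 values of 24 occupy positions 3–5 → average rank 4.
Nia has value 44 → rank 1.5.

1.5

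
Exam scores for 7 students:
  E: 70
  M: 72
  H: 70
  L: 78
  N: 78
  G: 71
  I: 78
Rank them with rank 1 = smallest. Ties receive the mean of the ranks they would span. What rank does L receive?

Sorted (ascending): 70, 70, 71, 72, 78, 78, 78
The 2 values of 70 occupy positions 1–2 → average rank (1+2)/2 = 1.5.
The 3 values of 78 occupy positions 5–7 → average rank 6.
L has value 78 → rank 6.

6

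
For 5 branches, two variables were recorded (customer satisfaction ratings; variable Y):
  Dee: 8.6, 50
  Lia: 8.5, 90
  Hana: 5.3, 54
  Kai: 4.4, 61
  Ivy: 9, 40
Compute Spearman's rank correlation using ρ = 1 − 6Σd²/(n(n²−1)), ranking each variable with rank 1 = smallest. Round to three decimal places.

-0.700

Ranks of variable 1: 4, 3, 2, 1, 5
Ranks of variable 2: 2, 5, 3, 4, 1
d = r₁ − r₂: 2, -2, -1, -3, 4
d²: 4, 4, 1, 9, 16; Σd² = 34
ρ = 1 − 6·34/(5·24) = 1 − 204/120 = -0.700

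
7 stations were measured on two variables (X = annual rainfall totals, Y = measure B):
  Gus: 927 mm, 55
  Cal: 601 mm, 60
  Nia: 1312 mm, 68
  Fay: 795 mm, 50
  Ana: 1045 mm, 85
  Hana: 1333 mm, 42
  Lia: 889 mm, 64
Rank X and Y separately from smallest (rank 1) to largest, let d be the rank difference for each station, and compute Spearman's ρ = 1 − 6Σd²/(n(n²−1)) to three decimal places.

Ranks of variable 1: 4, 1, 6, 2, 5, 7, 3
Ranks of variable 2: 3, 4, 6, 2, 7, 1, 5
d = r₁ − r₂: 1, -3, 0, 0, -2, 6, -2
d²: 1, 9, 0, 0, 4, 36, 4; Σd² = 54
ρ = 1 − 6·54/(7·48) = 1 − 324/336 = 0.036

0.036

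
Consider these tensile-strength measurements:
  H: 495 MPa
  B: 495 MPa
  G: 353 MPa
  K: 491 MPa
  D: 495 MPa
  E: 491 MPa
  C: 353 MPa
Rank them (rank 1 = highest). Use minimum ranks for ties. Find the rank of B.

1

Sorted (descending): 495, 495, 495, 491, 491, 353, 353
The 3 values of 495 occupy positions 1–3 → each gets rank 1.
The 2 values of 491 occupy positions 4–5 → each gets rank 4.
The 2 values of 353 occupy positions 6–7 → each gets rank 6.
B has value 495 MPa → rank 1.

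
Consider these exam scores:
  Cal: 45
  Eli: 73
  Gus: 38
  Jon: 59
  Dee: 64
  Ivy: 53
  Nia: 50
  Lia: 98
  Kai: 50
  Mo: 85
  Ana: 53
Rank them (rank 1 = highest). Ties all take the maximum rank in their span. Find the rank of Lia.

Sorted (descending): 98, 85, 73, 64, 59, 53, 53, 50, 50, 45, 38
The 2 values of 53 occupy positions 6–7 → each gets rank 7.
The 2 values of 50 occupy positions 8–9 → each gets rank 9.
Lia has value 98 → rank 1.

1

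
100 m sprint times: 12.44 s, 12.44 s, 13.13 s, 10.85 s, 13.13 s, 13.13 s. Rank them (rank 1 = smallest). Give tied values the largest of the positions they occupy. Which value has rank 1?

Sorted (ascending): 10.85, 12.44, 12.44, 13.13, 13.13, 13.13
The 2 values of 12.44 occupy positions 2–3 → each gets rank 3.
The 3 values of 13.13 occupy positions 4–6 → each gets rank 6.
Rank 1 → value 10.85.

10.85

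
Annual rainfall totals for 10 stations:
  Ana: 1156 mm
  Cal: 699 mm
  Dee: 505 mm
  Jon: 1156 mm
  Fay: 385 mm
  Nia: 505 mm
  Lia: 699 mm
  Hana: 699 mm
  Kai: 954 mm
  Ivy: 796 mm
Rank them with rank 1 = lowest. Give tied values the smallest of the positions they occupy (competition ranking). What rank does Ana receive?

9

Sorted (ascending): 385, 505, 505, 699, 699, 699, 796, 954, 1156, 1156
The 2 values of 505 occupy positions 2–3 → each gets rank 2.
The 3 values of 699 occupy positions 4–6 → each gets rank 4.
The 2 values of 1156 occupy positions 9–10 → each gets rank 9.
Ana has value 1156 mm → rank 9.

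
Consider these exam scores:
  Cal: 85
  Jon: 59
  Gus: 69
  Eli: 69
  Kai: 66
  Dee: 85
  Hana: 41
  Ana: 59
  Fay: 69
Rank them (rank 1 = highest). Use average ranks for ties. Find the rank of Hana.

Sorted (descending): 85, 85, 69, 69, 69, 66, 59, 59, 41
The 2 values of 85 occupy positions 1–2 → average rank (1+2)/2 = 1.5.
The 3 values of 69 occupy positions 3–5 → average rank 4.
The 2 values of 59 occupy positions 7–8 → average rank (7+8)/2 = 7.5.
Hana has value 41 → rank 9.

9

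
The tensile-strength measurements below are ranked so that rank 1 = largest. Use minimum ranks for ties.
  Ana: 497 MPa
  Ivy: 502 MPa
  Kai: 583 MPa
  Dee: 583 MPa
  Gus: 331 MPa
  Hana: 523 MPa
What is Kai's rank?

Sorted (descending): 583, 583, 523, 502, 497, 331
The 2 values of 583 occupy positions 1–2 → each gets rank 1.
Kai has value 583 MPa → rank 1.

1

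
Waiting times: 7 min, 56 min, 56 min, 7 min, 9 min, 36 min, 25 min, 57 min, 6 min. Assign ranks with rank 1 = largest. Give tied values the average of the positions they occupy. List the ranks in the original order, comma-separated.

7.5, 2.5, 2.5, 7.5, 6, 4, 5, 1, 9

Sorted (descending): 57, 56, 56, 36, 25, 9, 7, 7, 6
The 2 values of 56 occupy positions 2–3 → average rank (2+3)/2 = 2.5.
The 2 values of 7 occupy positions 7–8 → average rank (7+8)/2 = 7.5.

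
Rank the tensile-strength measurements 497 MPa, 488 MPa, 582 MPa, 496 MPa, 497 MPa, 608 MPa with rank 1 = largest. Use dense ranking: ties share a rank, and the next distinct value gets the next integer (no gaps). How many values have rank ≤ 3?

Sorted (descending): 608, 582, 497, 497, 496, 488
The 2 values of 497 share dense rank 3.
Remaining distinct values take the next consecutive integers.
Ranks ≤ 3: {1, 2, 3, 3} → 4 values.

4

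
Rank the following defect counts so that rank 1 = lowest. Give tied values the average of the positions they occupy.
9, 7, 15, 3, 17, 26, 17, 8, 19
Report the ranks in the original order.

Sorted (ascending): 3, 7, 8, 9, 15, 17, 17, 19, 26
The 2 values of 17 occupy positions 6–7 → average rank (6+7)/2 = 6.5.

4, 2, 5, 1, 6.5, 9, 6.5, 3, 8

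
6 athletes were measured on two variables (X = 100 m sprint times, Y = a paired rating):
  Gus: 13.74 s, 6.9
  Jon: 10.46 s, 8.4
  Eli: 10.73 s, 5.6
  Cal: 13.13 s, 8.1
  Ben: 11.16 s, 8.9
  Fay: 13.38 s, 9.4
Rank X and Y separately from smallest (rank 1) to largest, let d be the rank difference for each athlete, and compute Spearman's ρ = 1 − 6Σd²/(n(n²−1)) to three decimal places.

Ranks of variable 1: 6, 1, 2, 4, 3, 5
Ranks of variable 2: 2, 4, 1, 3, 5, 6
d = r₁ − r₂: 4, -3, 1, 1, -2, -1
d²: 16, 9, 1, 1, 4, 1; Σd² = 32
ρ = 1 − 6·32/(6·35) = 1 − 192/210 = 0.086

0.086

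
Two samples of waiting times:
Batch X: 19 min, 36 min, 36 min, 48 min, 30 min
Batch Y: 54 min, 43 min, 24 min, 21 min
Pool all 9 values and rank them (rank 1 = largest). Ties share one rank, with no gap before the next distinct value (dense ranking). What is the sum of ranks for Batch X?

Sorted (descending): 54, 48, 43, 36, 36, 30, 24, 21, 19
The 2 values of 36 share dense rank 4.
Remaining distinct values take the next consecutive integers.
Batch X values → pooled ranks: 19→8, 36→4, 36→4, 48→2, 30→5
Rank sum = 8 + 4 + 4 + 2 + 5 = 23

23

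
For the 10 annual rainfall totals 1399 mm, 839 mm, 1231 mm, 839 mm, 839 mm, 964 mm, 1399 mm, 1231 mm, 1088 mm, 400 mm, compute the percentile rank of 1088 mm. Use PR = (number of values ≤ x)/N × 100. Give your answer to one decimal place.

60.0

N = 10.
Strictly below 1088: 5. Equal to 1088: 1.
PR = 6/10 × 100 = 60.0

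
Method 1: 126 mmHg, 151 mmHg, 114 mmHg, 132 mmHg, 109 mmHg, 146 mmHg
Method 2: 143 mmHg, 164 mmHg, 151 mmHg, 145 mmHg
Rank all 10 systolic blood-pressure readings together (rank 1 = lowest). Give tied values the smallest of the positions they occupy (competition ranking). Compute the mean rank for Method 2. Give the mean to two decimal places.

Sorted (ascending): 109, 114, 126, 132, 143, 145, 146, 151, 151, 164
The 2 values of 151 occupy positions 8–9 → each gets rank 8.
Method 2 values → pooled ranks: 143→5, 164→10, 151→8, 145→6
Mean rank = (5 + 10 + 8 + 6) / 4 = 7.25

7.25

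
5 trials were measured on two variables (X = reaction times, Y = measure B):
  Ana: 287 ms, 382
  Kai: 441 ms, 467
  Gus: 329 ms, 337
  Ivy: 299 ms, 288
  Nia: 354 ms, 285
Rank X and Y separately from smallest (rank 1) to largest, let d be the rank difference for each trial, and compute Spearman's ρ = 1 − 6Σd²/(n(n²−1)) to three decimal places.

Ranks of variable 1: 1, 5, 3, 2, 4
Ranks of variable 2: 4, 5, 3, 2, 1
d = r₁ − r₂: -3, 0, 0, 0, 3
d²: 9, 0, 0, 0, 9; Σd² = 18
ρ = 1 − 6·18/(5·24) = 1 − 108/120 = 0.100

0.100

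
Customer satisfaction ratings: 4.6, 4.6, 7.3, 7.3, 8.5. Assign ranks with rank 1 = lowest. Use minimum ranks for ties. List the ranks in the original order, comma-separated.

1, 1, 3, 3, 5

Sorted (ascending): 4.6, 4.6, 7.3, 7.3, 8.5
The 2 values of 4.6 occupy positions 1–2 → each gets rank 1.
The 2 values of 7.3 occupy positions 3–4 → each gets rank 3.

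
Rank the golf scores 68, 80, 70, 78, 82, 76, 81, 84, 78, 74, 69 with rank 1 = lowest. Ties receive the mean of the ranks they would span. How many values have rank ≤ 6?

5

Sorted (ascending): 68, 69, 70, 74, 76, 78, 78, 80, 81, 82, 84
The 2 values of 78 occupy positions 6–7 → average rank (6+7)/2 = 6.5.
Ranks ≤ 6: {1, 2, 3, 4, 5} → 5 values.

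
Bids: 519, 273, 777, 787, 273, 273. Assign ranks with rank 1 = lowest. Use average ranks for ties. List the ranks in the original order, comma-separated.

4, 2, 5, 6, 2, 2

Sorted (ascending): 273, 273, 273, 519, 777, 787
The 3 values of 273 occupy positions 1–3 → average rank 2.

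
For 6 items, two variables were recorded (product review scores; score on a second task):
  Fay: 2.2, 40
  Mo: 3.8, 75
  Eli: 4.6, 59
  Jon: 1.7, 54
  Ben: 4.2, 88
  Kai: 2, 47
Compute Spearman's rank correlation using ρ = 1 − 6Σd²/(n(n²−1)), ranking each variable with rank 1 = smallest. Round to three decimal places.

Ranks of variable 1: 3, 4, 6, 1, 5, 2
Ranks of variable 2: 1, 5, 4, 3, 6, 2
d = r₁ − r₂: 2, -1, 2, -2, -1, 0
d²: 4, 1, 4, 4, 1, 0; Σd² = 14
ρ = 1 − 6·14/(6·35) = 1 − 84/210 = 0.600

0.600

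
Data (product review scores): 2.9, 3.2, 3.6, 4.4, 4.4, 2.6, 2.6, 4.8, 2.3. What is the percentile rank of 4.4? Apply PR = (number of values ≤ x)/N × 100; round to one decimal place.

88.9

N = 9.
Strictly below 4.4: 6. Equal to 4.4: 2.
PR = 8/9 × 100 = 88.9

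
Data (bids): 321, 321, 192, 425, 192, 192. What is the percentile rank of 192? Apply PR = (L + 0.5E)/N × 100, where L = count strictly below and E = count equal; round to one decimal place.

N = 6.
Strictly below 192: 0. Equal to 192: 3.
PR = (0 + 0.5·3)/6 × 100 = 25.0

25.0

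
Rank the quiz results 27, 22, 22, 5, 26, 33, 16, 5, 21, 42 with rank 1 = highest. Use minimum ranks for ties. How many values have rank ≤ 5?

Sorted (descending): 42, 33, 27, 26, 22, 22, 21, 16, 5, 5
The 2 values of 22 occupy positions 5–6 → each gets rank 5.
The 2 values of 5 occupy positions 9–10 → each gets rank 9.
Ranks ≤ 5: {1, 2, 3, 4, 5, 5} → 6 values.

6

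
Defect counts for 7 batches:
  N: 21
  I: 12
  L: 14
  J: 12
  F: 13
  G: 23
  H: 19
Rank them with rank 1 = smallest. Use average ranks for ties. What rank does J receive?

1.5

Sorted (ascending): 12, 12, 13, 14, 19, 21, 23
The 2 values of 12 occupy positions 1–2 → average rank (1+2)/2 = 1.5.
J has value 12 → rank 1.5.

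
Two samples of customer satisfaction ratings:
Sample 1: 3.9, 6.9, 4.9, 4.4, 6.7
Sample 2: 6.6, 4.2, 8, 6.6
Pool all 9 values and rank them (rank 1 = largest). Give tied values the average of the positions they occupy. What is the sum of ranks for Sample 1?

27

Sorted (descending): 8, 6.9, 6.7, 6.6, 6.6, 4.9, 4.4, 4.2, 3.9
The 2 values of 6.6 occupy positions 4–5 → average rank (4+5)/2 = 4.5.
Sample 1 values → pooled ranks: 3.9→9, 6.9→2, 4.9→6, 4.4→7, 6.7→3
Rank sum = 9 + 2 + 6 + 7 + 3 = 27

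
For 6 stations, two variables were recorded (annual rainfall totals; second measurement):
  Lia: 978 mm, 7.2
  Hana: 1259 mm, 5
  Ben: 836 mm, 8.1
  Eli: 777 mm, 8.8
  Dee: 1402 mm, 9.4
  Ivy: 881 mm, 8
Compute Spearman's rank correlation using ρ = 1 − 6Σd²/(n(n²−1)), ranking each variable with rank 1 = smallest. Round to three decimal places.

Ranks of variable 1: 4, 5, 2, 1, 6, 3
Ranks of variable 2: 2, 1, 4, 5, 6, 3
d = r₁ − r₂: 2, 4, -2, -4, 0, 0
d²: 4, 16, 4, 16, 0, 0; Σd² = 40
ρ = 1 − 6·40/(6·35) = 1 − 240/210 = -0.143

-0.143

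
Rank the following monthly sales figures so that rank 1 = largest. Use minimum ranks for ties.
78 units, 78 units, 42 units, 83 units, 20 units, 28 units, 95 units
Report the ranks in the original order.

3, 3, 5, 2, 7, 6, 1

Sorted (descending): 95, 83, 78, 78, 42, 28, 20
The 2 values of 78 occupy positions 3–4 → each gets rank 3.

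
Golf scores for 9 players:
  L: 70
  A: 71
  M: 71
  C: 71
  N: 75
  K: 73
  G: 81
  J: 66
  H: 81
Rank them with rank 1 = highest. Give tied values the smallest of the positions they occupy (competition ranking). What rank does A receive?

Sorted (descending): 81, 81, 75, 73, 71, 71, 71, 70, 66
The 2 values of 81 occupy positions 1–2 → each gets rank 1.
The 3 values of 71 occupy positions 5–7 → each gets rank 5.
A has value 71 → rank 5.

5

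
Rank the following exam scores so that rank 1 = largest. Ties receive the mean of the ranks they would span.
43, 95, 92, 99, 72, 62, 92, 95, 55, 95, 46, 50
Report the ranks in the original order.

12, 3, 5.5, 1, 7, 8, 5.5, 3, 9, 3, 11, 10

Sorted (descending): 99, 95, 95, 95, 92, 92, 72, 62, 55, 50, 46, 43
The 3 values of 95 occupy positions 2–4 → average rank 3.
The 2 values of 92 occupy positions 5–6 → average rank (5+6)/2 = 5.5.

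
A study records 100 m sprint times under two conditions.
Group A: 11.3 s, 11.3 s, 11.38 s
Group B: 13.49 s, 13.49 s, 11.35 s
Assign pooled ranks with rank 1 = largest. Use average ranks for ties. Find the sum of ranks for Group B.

Sorted (descending): 13.49, 13.49, 11.38, 11.35, 11.3, 11.3
The 2 values of 13.49 occupy positions 1–2 → average rank (1+2)/2 = 1.5.
The 2 values of 11.3 occupy positions 5–6 → average rank (5+6)/2 = 5.5.
Group B values → pooled ranks: 13.49→1.5, 13.49→1.5, 11.35→4
Rank sum = 1.5 + 1.5 + 4 = 7

7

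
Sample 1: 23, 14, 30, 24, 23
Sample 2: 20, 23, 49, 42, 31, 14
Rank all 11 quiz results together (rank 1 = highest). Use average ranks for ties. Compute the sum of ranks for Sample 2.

Sorted (descending): 49, 42, 31, 30, 24, 23, 23, 23, 20, 14, 14
The 3 values of 23 occupy positions 6–8 → average rank 7.
The 2 values of 14 occupy positions 10–11 → average rank (10+11)/2 = 10.5.
Sample 2 values → pooled ranks: 20→9, 23→7, 49→1, 42→2, 31→3, 14→10.5
Rank sum = 9 + 7 + 1 + 2 + 3 + 10.5 = 32.5

32.5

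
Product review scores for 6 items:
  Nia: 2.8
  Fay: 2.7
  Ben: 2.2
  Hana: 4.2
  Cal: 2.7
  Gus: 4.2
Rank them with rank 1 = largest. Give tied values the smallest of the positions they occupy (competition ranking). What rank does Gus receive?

Sorted (descending): 4.2, 4.2, 2.8, 2.7, 2.7, 2.2
The 2 values of 4.2 occupy positions 1–2 → each gets rank 1.
The 2 values of 2.7 occupy positions 4–5 → each gets rank 4.
Gus has value 4.2 → rank 1.

1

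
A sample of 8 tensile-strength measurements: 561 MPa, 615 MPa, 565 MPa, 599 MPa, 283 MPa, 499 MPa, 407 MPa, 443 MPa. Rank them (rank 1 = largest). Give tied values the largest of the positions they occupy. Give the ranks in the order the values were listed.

Sorted (descending): 615, 599, 565, 561, 499, 443, 407, 283
No ties — each value takes its position as its rank.

4, 1, 3, 2, 8, 5, 7, 6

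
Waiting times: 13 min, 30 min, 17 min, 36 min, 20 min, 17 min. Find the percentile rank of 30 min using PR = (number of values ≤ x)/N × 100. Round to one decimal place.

N = 6.
Strictly below 30: 4. Equal to 30: 1.
PR = 5/6 × 100 = 83.3

83.3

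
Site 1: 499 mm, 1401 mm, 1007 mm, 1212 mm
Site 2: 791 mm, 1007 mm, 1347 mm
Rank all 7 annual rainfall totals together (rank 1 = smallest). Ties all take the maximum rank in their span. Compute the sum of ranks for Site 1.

Sorted (ascending): 499, 791, 1007, 1007, 1212, 1347, 1401
The 2 values of 1007 occupy positions 3–4 → each gets rank 4.
Site 1 values → pooled ranks: 499→1, 1401→7, 1007→4, 1212→5
Rank sum = 1 + 7 + 4 + 5 = 17

17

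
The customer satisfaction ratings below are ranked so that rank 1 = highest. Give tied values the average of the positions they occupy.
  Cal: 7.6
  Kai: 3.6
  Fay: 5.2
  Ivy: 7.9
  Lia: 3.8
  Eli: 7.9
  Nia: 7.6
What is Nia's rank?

3.5

Sorted (descending): 7.9, 7.9, 7.6, 7.6, 5.2, 3.8, 3.6
The 2 values of 7.9 occupy positions 1–2 → average rank (1+2)/2 = 1.5.
The 2 values of 7.6 occupy positions 3–4 → average rank (3+4)/2 = 3.5.
Nia has value 7.6 → rank 3.5.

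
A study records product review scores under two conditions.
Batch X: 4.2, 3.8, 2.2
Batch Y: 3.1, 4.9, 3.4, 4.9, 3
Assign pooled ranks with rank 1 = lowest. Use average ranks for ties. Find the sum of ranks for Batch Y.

24

Sorted (ascending): 2.2, 3, 3.1, 3.4, 3.8, 4.2, 4.9, 4.9
The 2 values of 4.9 occupy positions 7–8 → average rank (7+8)/2 = 7.5.
Batch Y values → pooled ranks: 3.1→3, 4.9→7.5, 3.4→4, 4.9→7.5, 3→2
Rank sum = 3 + 7.5 + 4 + 7.5 + 2 = 24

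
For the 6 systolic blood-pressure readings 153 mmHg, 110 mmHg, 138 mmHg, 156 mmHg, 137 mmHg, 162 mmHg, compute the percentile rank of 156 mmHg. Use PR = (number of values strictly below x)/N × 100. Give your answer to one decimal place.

N = 6.
Strictly below 156: 4. Equal to 156: 1.
PR = 4/6 × 100 = 66.7

66.7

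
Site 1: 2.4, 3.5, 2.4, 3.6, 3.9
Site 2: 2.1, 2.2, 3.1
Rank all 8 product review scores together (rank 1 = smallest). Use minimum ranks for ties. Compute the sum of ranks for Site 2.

8

Sorted (ascending): 2.1, 2.2, 2.4, 2.4, 3.1, 3.5, 3.6, 3.9
The 2 values of 2.4 occupy positions 3–4 → each gets rank 3.
Site 2 values → pooled ranks: 2.1→1, 2.2→2, 3.1→5
Rank sum = 1 + 2 + 5 = 8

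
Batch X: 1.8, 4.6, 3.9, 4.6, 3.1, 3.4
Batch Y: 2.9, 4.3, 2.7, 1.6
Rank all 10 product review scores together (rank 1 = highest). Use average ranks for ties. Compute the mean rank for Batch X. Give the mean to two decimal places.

4.50

Sorted (descending): 4.6, 4.6, 4.3, 3.9, 3.4, 3.1, 2.9, 2.7, 1.8, 1.6
The 2 values of 4.6 occupy positions 1–2 → average rank (1+2)/2 = 1.5.
Batch X values → pooled ranks: 1.8→9, 4.6→1.5, 3.9→4, 4.6→1.5, 3.1→6, 3.4→5
Mean rank = (9 + 1.5 + 4 + 1.5 + 6 + 5) / 6 = 4.50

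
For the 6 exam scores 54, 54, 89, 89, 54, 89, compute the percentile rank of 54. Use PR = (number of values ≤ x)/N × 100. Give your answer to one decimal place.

50.0

N = 6.
Strictly below 54: 0. Equal to 54: 3.
PR = 3/6 × 100 = 50.0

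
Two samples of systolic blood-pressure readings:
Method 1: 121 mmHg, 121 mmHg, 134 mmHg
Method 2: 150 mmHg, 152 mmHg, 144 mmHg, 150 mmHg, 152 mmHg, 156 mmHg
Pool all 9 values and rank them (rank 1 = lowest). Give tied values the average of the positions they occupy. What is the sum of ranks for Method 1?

Sorted (ascending): 121, 121, 134, 144, 150, 150, 152, 152, 156
The 2 values of 121 occupy positions 1–2 → average rank (1+2)/2 = 1.5.
The 2 values of 150 occupy positions 5–6 → average rank (5+6)/2 = 5.5.
The 2 values of 152 occupy positions 7–8 → average rank (7+8)/2 = 7.5.
Method 1 values → pooled ranks: 121→1.5, 121→1.5, 134→3
Rank sum = 1.5 + 1.5 + 3 = 6

6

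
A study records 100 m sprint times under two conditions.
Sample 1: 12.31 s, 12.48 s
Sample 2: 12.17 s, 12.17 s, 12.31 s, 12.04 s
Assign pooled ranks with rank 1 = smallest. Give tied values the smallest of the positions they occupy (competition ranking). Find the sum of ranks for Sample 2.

Sorted (ascending): 12.04, 12.17, 12.17, 12.31, 12.31, 12.48
The 2 values of 12.17 occupy positions 2–3 → each gets rank 2.
The 2 values of 12.31 occupy positions 4–5 → each gets rank 4.
Sample 2 values → pooled ranks: 12.17→2, 12.17→2, 12.31→4, 12.04→1
Rank sum = 2 + 2 + 4 + 1 = 9

9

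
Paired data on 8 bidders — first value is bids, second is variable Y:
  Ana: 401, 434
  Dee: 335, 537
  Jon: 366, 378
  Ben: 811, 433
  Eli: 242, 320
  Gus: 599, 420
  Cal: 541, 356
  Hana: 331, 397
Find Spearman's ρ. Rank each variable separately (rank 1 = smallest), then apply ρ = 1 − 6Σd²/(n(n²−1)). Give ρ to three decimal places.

0.310

Ranks of variable 1: 5, 3, 4, 8, 1, 7, 6, 2
Ranks of variable 2: 7, 8, 3, 6, 1, 5, 2, 4
d = r₁ − r₂: -2, -5, 1, 2, 0, 2, 4, -2
d²: 4, 25, 1, 4, 0, 4, 16, 4; Σd² = 58
ρ = 1 − 6·58/(8·63) = 1 − 348/504 = 0.310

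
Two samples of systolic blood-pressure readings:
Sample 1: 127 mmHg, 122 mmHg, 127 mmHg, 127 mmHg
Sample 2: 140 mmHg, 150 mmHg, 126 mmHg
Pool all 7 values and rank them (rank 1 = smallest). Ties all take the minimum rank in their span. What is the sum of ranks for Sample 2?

Sorted (ascending): 122, 126, 127, 127, 127, 140, 150
The 3 values of 127 occupy positions 3–5 → each gets rank 3.
Sample 2 values → pooled ranks: 140→6, 150→7, 126→2
Rank sum = 6 + 7 + 2 = 15

15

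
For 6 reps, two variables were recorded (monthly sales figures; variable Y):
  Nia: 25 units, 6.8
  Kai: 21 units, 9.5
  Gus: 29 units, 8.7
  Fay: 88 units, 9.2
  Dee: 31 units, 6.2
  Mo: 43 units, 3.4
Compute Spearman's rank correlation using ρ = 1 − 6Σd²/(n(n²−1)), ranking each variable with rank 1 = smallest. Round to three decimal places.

-0.371

Ranks of variable 1: 2, 1, 3, 6, 4, 5
Ranks of variable 2: 3, 6, 4, 5, 2, 1
d = r₁ − r₂: -1, -5, -1, 1, 2, 4
d²: 1, 25, 1, 1, 4, 16; Σd² = 48
ρ = 1 − 6·48/(6·35) = 1 − 288/210 = -0.371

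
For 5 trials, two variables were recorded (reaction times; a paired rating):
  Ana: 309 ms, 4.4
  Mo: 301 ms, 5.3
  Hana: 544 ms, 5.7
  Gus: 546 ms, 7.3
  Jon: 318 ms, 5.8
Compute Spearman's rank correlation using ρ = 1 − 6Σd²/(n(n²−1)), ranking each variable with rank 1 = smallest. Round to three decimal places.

Ranks of variable 1: 2, 1, 4, 5, 3
Ranks of variable 2: 1, 2, 3, 5, 4
d = r₁ − r₂: 1, -1, 1, 0, -1
d²: 1, 1, 1, 0, 1; Σd² = 4
ρ = 1 − 6·4/(5·24) = 1 − 24/120 = 0.800

0.800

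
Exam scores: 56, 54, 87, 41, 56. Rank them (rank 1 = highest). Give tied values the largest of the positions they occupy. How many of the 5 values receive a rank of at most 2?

Sorted (descending): 87, 56, 56, 54, 41
The 2 values of 56 occupy positions 2–3 → each gets rank 3.
Ranks ≤ 2: {1} → 1 value.

1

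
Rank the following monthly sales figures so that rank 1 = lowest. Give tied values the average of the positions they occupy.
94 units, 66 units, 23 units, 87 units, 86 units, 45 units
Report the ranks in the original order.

Sorted (ascending): 23, 45, 66, 86, 87, 94
No ties — each value takes its position as its rank.

6, 3, 1, 5, 4, 2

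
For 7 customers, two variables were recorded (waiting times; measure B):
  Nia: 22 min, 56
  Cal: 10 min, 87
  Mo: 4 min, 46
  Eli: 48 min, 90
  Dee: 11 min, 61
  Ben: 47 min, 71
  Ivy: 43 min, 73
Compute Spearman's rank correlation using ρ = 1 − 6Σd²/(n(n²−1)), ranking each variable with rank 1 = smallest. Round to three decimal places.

0.571

Ranks of variable 1: 4, 2, 1, 7, 3, 6, 5
Ranks of variable 2: 2, 6, 1, 7, 3, 4, 5
d = r₁ − r₂: 2, -4, 0, 0, 0, 2, 0
d²: 4, 16, 0, 0, 0, 4, 0; Σd² = 24
ρ = 1 − 6·24/(7·48) = 1 − 144/336 = 0.571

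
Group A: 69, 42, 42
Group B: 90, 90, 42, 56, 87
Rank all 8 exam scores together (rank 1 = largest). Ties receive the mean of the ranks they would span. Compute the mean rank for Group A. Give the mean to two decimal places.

6.00

Sorted (descending): 90, 90, 87, 69, 56, 42, 42, 42
The 2 values of 90 occupy positions 1–2 → average rank (1+2)/2 = 1.5.
The 3 values of 42 occupy positions 6–8 → average rank 7.
Group A values → pooled ranks: 69→4, 42→7, 42→7
Mean rank = (4 + 7 + 7) / 3 = 6.00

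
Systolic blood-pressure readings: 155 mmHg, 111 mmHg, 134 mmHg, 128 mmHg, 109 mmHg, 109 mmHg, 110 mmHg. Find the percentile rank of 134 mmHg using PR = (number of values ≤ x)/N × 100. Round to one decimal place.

85.7

N = 7.
Strictly below 134: 5. Equal to 134: 1.
PR = 6/7 × 100 = 85.7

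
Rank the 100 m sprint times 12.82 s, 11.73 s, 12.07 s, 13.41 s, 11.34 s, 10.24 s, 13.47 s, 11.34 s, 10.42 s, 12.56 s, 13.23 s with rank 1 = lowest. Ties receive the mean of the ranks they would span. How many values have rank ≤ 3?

2

Sorted (ascending): 10.24, 10.42, 11.34, 11.34, 11.73, 12.07, 12.56, 12.82, 13.23, 13.41, 13.47
The 2 values of 11.34 occupy positions 3–4 → average rank (3+4)/2 = 3.5.
Ranks ≤ 3: {1, 2} → 2 values.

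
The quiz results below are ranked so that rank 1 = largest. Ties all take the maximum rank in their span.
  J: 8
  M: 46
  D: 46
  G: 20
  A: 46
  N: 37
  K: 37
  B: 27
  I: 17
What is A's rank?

Sorted (descending): 46, 46, 46, 37, 37, 27, 20, 17, 8
The 3 values of 46 occupy positions 1–3 → each gets rank 3.
The 2 values of 37 occupy positions 4–5 → each gets rank 5.
A has value 46 → rank 3.

3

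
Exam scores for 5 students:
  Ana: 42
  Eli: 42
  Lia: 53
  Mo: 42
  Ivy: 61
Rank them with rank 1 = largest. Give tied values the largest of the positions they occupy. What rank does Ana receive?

5

Sorted (descending): 61, 53, 42, 42, 42
The 3 values of 42 occupy positions 3–5 → each gets rank 5.
Ana has value 42 → rank 5.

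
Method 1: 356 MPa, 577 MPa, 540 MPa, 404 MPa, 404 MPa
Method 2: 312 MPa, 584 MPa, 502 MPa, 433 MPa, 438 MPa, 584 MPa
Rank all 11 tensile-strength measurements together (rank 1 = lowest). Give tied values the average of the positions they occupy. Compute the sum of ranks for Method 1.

Sorted (ascending): 312, 356, 404, 404, 433, 438, 502, 540, 577, 584, 584
The 2 values of 404 occupy positions 3–4 → average rank (3+4)/2 = 3.5.
The 2 values of 584 occupy positions 10–11 → average rank (10+11)/2 = 10.5.
Method 1 values → pooled ranks: 356→2, 577→9, 540→8, 404→3.5, 404→3.5
Rank sum = 2 + 9 + 8 + 3.5 + 3.5 = 26

26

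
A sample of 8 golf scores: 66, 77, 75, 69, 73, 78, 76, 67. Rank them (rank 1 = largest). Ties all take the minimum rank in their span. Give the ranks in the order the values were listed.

Sorted (descending): 78, 77, 76, 75, 73, 69, 67, 66
No ties — each value takes its position as its rank.

8, 2, 4, 6, 5, 1, 3, 7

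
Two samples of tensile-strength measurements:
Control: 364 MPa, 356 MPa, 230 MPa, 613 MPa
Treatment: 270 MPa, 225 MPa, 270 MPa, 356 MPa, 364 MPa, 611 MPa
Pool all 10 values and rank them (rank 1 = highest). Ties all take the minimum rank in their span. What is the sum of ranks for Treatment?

34

Sorted (descending): 613, 611, 364, 364, 356, 356, 270, 270, 230, 225
The 2 values of 364 occupy positions 3–4 → each gets rank 3.
The 2 values of 356 occupy positions 5–6 → each gets rank 5.
The 2 values of 270 occupy positions 7–8 → each gets rank 7.
Treatment values → pooled ranks: 270→7, 225→10, 270→7, 356→5, 364→3, 611→2
Rank sum = 7 + 10 + 7 + 5 + 3 + 2 = 34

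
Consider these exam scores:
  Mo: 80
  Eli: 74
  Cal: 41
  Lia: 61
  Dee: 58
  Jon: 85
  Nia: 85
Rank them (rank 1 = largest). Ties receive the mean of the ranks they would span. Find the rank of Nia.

1.5

Sorted (descending): 85, 85, 80, 74, 61, 58, 41
The 2 values of 85 occupy positions 1–2 → average rank (1+2)/2 = 1.5.
Nia has value 85 → rank 1.5.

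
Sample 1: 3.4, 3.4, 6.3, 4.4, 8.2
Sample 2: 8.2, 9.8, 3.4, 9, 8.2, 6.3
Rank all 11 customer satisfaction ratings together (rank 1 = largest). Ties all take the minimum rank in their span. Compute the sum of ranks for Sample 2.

24

Sorted (descending): 9.8, 9, 8.2, 8.2, 8.2, 6.3, 6.3, 4.4, 3.4, 3.4, 3.4
The 3 values of 8.2 occupy positions 3–5 → each gets rank 3.
The 2 values of 6.3 occupy positions 6–7 → each gets rank 6.
The 3 values of 3.4 occupy positions 9–11 → each gets rank 9.
Sample 2 values → pooled ranks: 8.2→3, 9.8→1, 3.4→9, 9→2, 8.2→3, 6.3→6
Rank sum = 3 + 1 + 9 + 2 + 3 + 6 = 24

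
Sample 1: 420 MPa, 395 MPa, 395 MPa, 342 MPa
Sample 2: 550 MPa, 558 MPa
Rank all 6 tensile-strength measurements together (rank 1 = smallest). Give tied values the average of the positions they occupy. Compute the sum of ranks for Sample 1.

Sorted (ascending): 342, 395, 395, 420, 550, 558
The 2 values of 395 occupy positions 2–3 → average rank (2+3)/2 = 2.5.
Sample 1 values → pooled ranks: 420→4, 395→2.5, 395→2.5, 342→1
Rank sum = 4 + 2.5 + 2.5 + 1 = 10

10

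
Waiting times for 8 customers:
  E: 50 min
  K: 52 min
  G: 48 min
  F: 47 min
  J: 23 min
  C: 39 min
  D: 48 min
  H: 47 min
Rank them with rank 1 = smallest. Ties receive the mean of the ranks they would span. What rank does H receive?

3.5

Sorted (ascending): 23, 39, 47, 47, 48, 48, 50, 52
The 2 values of 47 occupy positions 3–4 → average rank (3+4)/2 = 3.5.
The 2 values of 48 occupy positions 5–6 → average rank (5+6)/2 = 5.5.
H has value 47 min → rank 3.5.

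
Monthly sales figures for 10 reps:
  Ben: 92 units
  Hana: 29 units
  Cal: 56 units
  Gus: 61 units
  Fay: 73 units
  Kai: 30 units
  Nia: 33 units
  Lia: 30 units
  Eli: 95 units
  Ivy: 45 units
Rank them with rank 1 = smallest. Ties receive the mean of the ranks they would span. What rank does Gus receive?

Sorted (ascending): 29, 30, 30, 33, 45, 56, 61, 73, 92, 95
The 2 values of 30 occupy positions 2–3 → average rank (2+3)/2 = 2.5.
Gus has value 61 units → rank 7.

7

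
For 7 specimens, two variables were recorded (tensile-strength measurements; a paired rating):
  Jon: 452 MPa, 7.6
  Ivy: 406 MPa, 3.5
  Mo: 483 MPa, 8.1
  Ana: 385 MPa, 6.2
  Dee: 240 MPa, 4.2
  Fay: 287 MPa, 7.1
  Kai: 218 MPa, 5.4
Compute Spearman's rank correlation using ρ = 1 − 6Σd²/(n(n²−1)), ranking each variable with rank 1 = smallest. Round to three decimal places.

0.571

Ranks of variable 1: 6, 5, 7, 4, 2, 3, 1
Ranks of variable 2: 6, 1, 7, 4, 2, 5, 3
d = r₁ − r₂: 0, 4, 0, 0, 0, -2, -2
d²: 0, 16, 0, 0, 0, 4, 4; Σd² = 24
ρ = 1 − 6·24/(7·48) = 1 − 144/336 = 0.571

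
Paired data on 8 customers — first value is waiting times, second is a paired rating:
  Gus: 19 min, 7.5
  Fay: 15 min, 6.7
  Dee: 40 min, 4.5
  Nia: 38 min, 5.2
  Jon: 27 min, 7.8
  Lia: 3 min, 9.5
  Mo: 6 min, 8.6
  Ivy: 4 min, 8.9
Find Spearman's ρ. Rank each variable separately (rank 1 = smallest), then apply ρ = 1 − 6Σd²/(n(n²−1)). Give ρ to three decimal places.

-0.905

Ranks of variable 1: 5, 4, 8, 7, 6, 1, 3, 2
Ranks of variable 2: 4, 3, 1, 2, 5, 8, 6, 7
d = r₁ − r₂: 1, 1, 7, 5, 1, -7, -3, -5
d²: 1, 1, 49, 25, 1, 49, 9, 25; Σd² = 160
ρ = 1 − 6·160/(8·63) = 1 − 960/504 = -0.905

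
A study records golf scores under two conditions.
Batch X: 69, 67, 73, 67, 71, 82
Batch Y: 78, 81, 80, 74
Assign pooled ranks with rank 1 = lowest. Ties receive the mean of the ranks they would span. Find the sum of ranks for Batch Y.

30

Sorted (ascending): 67, 67, 69, 71, 73, 74, 78, 80, 81, 82
The 2 values of 67 occupy positions 1–2 → average rank (1+2)/2 = 1.5.
Batch Y values → pooled ranks: 78→7, 81→9, 80→8, 74→6
Rank sum = 7 + 9 + 8 + 6 = 30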